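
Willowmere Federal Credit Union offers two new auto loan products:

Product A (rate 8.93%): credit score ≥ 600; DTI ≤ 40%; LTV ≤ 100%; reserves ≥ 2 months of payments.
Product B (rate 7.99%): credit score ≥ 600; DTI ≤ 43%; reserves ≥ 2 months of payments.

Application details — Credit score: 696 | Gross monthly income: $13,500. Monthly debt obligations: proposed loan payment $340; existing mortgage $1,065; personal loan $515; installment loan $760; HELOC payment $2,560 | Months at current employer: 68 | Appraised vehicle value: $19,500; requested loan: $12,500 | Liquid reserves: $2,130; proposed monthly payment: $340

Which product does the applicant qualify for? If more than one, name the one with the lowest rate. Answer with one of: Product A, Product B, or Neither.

Total debts = (340 + 1,065 + 515 + 760 + 2,560) = 5,240; DTI = 5,240/13,500 = 38.8%.
LTV = 12,500/19,500 = 64.1%.
Reserves = 2,130/340 = 6.3 months.
Product A: score 696 ≥ 600; DTI 38.8% ≤ 40%; LTV 64.1% ≤ 100%; reserves 6.3 ≥ 2 mo → qualifies.
Product B: score 696 ≥ 600; DTI 38.8% ≤ 43%; reserves 6.3 ≥ 2 mo → qualifies.
Qualifying: Product A, Product B. Lowest rate is 7.99% → Product B.

Product B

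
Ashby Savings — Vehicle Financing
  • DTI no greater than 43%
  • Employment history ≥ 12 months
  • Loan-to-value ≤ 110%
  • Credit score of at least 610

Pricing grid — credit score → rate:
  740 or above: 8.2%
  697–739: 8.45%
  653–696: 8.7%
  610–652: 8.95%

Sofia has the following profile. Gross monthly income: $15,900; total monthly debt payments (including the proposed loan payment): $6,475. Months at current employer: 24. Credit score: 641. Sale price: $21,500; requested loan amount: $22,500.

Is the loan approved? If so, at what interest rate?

Approved at 8.95%

Credit score 641 ≥ 610 (meets minimum)
Debt-to-income = 6,475/15,900 = 40.7% — meets 43% limit
Employment 24 ≥ 12 months
Loan-to-value = 22,500/21,500 = 104.7% — pass (110% max)
All requirements met. Score 641 falls in the 610–652 tier → 8.95%.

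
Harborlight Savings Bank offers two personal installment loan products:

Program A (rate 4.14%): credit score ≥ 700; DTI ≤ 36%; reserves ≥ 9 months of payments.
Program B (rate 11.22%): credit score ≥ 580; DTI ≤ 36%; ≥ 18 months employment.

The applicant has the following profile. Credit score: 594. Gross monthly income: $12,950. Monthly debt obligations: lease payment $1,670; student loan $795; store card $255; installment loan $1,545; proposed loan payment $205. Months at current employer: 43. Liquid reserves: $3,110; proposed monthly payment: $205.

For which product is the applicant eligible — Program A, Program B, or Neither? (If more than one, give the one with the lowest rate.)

Program B

Total debts = (1,670 + 795 + 255 + 1,545 + 205) = 4,470; DTI = 4,470/12,950 = 34.5%.
Reserves = 3,110/205 = 15.2 months.
Program A: score 594 < 700; DTI 34.5% ≤ 36%; reserves 15.2 ≥ 9 mo → does not qualify.
Program B: score 594 ≥ 580; DTI 34.5% ≤ 36%; employment 43 ≥ 18 mo → qualifies.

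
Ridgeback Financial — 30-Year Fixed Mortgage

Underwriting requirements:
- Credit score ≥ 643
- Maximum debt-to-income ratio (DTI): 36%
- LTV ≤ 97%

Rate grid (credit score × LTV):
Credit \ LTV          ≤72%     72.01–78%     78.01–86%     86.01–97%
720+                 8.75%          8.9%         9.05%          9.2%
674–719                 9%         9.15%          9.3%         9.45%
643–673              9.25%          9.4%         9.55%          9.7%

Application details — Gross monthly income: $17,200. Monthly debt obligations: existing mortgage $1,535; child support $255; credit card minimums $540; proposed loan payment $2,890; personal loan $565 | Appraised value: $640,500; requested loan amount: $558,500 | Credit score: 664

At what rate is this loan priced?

9.7%

Credit score 664 ≥ 643; Total monthly debts = (1,535 + 255 + 540 + 2,890 + 565) = 5,785. DTI: 5,785 ÷ 17,200 = 33.6%, within the 36% cap
LTV = 558,500/640,500 = 87.2% ≤ 97%
Credit 664 → row 643–673; LTV 87.2% → column 86.01–97%. Grid cell → 9.7%.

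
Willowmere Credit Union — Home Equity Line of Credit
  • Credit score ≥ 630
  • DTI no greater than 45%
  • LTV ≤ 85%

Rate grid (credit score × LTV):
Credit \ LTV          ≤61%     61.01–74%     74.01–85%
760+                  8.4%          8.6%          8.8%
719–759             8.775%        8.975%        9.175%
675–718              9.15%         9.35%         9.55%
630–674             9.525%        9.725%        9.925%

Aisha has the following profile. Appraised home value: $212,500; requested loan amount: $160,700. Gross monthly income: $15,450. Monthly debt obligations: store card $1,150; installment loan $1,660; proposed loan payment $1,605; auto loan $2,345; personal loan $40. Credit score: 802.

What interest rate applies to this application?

8.8%

Credit score 802 ≥ 630; Total monthly debts = (1,150 + 1,660 + 1,605 + 2,345 + 40) = 6,800. DTI = 6,800/15,450 = 44% ≤ 45%
LTV: 160,700 ÷ 212,500 = 75.6%, within 85% cap
Credit 802 → row 760+; LTV 75.6% → column 74.01–85%. Grid cell → 8.8%.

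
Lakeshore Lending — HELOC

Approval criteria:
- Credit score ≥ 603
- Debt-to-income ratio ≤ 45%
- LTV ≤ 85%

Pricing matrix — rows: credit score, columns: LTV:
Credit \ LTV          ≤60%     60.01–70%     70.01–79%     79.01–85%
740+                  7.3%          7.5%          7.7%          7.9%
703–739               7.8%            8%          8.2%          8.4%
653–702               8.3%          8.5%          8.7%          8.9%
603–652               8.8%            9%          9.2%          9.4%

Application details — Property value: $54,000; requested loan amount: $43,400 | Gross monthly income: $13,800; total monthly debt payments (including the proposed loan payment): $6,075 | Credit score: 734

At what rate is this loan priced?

8.4%

Credit score 734 ≥ 603; DTI: 6,075 ÷ 13,800 = 44%, within the 45% cap
LTV: 43,400 ÷ 54,000 = 80.4%, within 85% cap
Row: 734 falls in 703–739. Column: 80.4% falls in 79.01–85%. Rate = 8.4%.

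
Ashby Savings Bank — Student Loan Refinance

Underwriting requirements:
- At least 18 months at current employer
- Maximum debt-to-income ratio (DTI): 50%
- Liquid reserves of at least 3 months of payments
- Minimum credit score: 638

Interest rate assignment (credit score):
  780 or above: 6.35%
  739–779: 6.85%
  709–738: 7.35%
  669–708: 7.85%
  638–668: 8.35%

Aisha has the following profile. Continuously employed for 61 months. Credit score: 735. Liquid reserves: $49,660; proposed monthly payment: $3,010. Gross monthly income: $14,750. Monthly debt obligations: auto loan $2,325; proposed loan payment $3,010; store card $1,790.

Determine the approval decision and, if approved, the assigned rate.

Approved at 7.35%

Credit score 735 ≥ 638 (meets minimum)
Employment 61 ≥ 18 months
Total monthly debts = (2,325 + 3,010 + 1,790) = 7,125. DTI: 7,125 ÷ 14,750 = 48.3%, within the 50% cap
Liquid reserves cover 49,660/3,010 = 16.5 months — ≥ 3 required
All requirements met. Score 735 falls in the 709–738 tier → 7.35%.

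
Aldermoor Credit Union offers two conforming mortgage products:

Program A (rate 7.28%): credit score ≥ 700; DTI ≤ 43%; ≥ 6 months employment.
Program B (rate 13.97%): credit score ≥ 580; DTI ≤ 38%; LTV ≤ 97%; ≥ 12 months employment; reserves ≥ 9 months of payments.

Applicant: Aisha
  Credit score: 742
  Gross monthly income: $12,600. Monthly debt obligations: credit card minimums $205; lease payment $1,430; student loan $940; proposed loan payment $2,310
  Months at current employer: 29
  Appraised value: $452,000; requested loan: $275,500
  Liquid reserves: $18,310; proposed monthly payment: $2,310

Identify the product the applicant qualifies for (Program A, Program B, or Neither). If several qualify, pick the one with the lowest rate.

Program A

Total debts = (205 + 1,430 + 940 + 2,310) = 4,885; DTI = 4,885/12,600 = 38.8%.
LTV = 275,500/452,000 = 61%.
Reserves = 18,310/2,310 = 7.9 months.
Program A: score 742 ≥ 700; DTI 38.8% ≤ 43%; employment 29 ≥ 6 mo → qualifies.
Program B: score 742 ≥ 580; DTI 38.8% > 38%; LTV 61% ≤ 97%; employment 29 ≥ 12 mo; reserves 7.9 < 9 mo → does not qualify.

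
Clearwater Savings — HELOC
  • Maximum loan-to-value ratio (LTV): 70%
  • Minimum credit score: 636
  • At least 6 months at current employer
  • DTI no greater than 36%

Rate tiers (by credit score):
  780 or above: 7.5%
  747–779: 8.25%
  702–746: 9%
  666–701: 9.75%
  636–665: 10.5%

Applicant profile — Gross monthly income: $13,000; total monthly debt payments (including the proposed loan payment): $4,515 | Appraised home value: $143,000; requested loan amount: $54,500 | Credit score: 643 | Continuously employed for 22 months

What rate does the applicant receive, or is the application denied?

Approved at 10.5%

Credit score 643 ≥ 636 (meets minimum)
Debt-to-income = 4,515/13,000 = 34.7% — meets 36% limit
Employment 22 ≥ 6 months
LTV = 54,500/143,000 = 38.1% ≤ 70%
All requirements met. Score 643 falls in the 636–665 tier → 10.5%.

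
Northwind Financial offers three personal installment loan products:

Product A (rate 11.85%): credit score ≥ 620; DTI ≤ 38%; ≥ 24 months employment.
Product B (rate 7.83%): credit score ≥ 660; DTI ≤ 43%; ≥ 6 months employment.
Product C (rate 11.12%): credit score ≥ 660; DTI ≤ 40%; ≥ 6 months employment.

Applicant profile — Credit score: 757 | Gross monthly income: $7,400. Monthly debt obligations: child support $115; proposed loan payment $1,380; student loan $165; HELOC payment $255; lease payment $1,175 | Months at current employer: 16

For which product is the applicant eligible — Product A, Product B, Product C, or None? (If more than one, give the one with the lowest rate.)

Total debts = (115 + 1,380 + 165 + 255 + 1,175) = 3,090; DTI = 3,090/7,400 = 41.8%.
Product A: score 757 ≥ 620; DTI 41.8% > 38%; employment 16 < 24 mo → does not qualify.
Product B: score 757 ≥ 660; DTI 41.8% ≤ 43%; employment 16 ≥ 6 mo → qualifies.
Product C: score 757 ≥ 660; DTI 41.8% > 40%; employment 16 ≥ 6 mo → does not qualify.

Product B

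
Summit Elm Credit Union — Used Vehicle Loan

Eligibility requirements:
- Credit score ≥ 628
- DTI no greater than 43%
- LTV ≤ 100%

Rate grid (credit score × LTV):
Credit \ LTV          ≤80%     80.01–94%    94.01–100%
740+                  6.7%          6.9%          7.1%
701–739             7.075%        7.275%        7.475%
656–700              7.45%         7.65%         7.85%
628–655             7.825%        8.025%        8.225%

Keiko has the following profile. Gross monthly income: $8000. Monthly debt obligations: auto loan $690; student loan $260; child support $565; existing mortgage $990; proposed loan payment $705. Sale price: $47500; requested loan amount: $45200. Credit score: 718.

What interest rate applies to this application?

7.475%

Credit score 718 ≥ 628; Total monthly debts = (690 + 260 + 565 + 990 + 705) = 3,210. DTI: 3,210 ÷ 8,000 = 40.1%, within the 43% cap
LTV: 45,200 ÷ 47,500 = 95.2%, within 100% cap
Credit 718 → row 701–739; LTV 95.2% → column 94.01–100%. Grid cell → 7.475%.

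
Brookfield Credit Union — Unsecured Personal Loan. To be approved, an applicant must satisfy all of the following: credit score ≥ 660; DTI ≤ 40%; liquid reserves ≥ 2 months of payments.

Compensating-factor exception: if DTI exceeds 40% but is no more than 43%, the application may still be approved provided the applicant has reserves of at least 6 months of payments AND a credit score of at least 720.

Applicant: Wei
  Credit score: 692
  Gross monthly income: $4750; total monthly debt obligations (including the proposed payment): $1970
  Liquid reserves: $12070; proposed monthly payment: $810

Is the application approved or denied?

Denied

Credit score 692 ≥ 660 (meets base)
DTI: 1,970 ÷ 4,750 = 41.5%, over the 40% base limit.
Reserves: 12,070 ÷ 810 = 14.9 months (meets 2-month minimum)
DTI 41.5% is within the 40%–43% exception band; checking compensating factors.
Override check — reserves: 14.9 mo (ok); score: 692 (below 720).
Compensating-factor requirement not fully met.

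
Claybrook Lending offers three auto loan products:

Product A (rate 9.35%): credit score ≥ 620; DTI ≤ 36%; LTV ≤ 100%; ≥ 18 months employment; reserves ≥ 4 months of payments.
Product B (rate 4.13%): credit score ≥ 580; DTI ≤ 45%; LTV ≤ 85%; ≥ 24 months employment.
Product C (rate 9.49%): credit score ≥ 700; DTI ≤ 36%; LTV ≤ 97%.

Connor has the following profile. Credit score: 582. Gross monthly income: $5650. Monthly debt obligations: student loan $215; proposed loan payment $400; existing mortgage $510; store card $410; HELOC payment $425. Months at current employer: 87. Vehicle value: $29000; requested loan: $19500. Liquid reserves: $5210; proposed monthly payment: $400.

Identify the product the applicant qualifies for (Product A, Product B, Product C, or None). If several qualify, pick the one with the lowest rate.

Total debts = (215 + 400 + 510 + 410 + 425) = 1,960; DTI = 1,960/5,650 = 34.7%.
LTV = 19,500/29,000 = 67.2%.
Reserves = 5,210/400 = 13.0 months.
Product A: score 582 < 620; DTI 34.7% ≤ 36%; LTV 67.2% ≤ 100%; employment 87 ≥ 18 mo; reserves 13.0 ≥ 4 mo → does not qualify.
Product B: score 582 ≥ 580; DTI 34.7% ≤ 45%; LTV 67.2% ≤ 85%; employment 87 ≥ 24 mo → qualifies.
Product C: score 582 < 700; DTI 34.7% ≤ 36%; LTV 67.2% ≤ 97% → does not qualify.

Product B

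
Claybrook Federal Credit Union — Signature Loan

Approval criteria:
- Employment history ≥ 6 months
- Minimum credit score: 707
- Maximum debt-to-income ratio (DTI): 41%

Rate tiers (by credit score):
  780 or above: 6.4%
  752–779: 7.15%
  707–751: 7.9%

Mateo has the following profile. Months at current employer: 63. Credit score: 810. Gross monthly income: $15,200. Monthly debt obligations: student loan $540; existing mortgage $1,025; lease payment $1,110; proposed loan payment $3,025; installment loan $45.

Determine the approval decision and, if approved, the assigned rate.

Approved at 6.4%

Credit score 810 ≥ 707 (meets minimum)
Employment 63 ≥ 6 months
Total monthly debts = (540 + 1,025 + 1,110 + 3,025 + 45) = 5,745. DTI: 5,745 ÷ 15,200 = 37.8%, within the 41% cap
All requirements met. Score 810 falls in the 780 or above tier → 6.4%.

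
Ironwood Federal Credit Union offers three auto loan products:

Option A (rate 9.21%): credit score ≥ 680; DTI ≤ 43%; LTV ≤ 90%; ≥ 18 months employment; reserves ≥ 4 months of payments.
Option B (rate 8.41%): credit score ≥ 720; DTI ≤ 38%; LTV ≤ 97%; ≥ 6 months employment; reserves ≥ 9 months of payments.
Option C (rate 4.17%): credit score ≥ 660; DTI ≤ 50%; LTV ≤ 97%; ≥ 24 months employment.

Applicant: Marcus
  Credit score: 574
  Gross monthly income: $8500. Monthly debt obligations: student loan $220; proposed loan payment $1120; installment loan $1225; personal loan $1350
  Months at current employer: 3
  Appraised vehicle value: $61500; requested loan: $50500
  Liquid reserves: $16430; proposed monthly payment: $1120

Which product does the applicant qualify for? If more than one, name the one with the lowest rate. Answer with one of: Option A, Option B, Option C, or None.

None

Total debts = (220 + 1,120 + 1,225 + 1,350) = 3,915; DTI = 3,915/8,500 = 46.1%.
LTV = 50,500/61,500 = 82.1%.
Reserves = 16,430/1,120 = 14.7 months.
Option A: score 574 < 680; DTI 46.1% > 43%; LTV 82.1% ≤ 90%; employment 3 < 18 mo; reserves 14.7 ≥ 4 mo → does not qualify.
Option B: score 574 < 720; DTI 46.1% > 38%; LTV 82.1% ≤ 97%; employment 3 < 6 mo; reserves 14.7 ≥ 9 mo → does not qualify.
Option C: score 574 < 660; DTI 46.1% ≤ 50%; LTV 82.1% ≤ 97%; employment 3 < 24 mo → does not qualify.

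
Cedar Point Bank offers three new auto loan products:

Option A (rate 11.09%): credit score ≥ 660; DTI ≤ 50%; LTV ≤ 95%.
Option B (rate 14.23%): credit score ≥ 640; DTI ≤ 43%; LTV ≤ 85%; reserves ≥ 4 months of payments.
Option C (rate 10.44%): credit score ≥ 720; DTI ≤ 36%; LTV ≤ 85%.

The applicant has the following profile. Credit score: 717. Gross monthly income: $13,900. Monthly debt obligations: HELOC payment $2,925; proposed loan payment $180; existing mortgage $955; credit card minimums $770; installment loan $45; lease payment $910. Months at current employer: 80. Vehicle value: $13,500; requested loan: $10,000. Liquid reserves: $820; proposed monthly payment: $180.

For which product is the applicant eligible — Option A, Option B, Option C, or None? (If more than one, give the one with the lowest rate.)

Option A

Total debts = (2,925 + 180 + 955 + 770 + 45 + 910) = 5,785; DTI = 5,785/13,900 = 41.6%.
LTV = 10,000/13,500 = 74.1%.
Reserves = 820/180 = 4.6 months.
Option A: score 717 ≥ 660; DTI 41.6% ≤ 50%; LTV 74.1% ≤ 95% → qualifies.
Option B: score 717 ≥ 640; DTI 41.6% ≤ 43%; LTV 74.1% ≤ 85%; reserves 4.6 ≥ 4 mo → qualifies.
Option C: score 717 < 720; DTI 41.6% > 36%; LTV 74.1% ≤ 85% → does not qualify.
Qualifying: Option A, Option B. Lowest rate is 11.09% → Option A.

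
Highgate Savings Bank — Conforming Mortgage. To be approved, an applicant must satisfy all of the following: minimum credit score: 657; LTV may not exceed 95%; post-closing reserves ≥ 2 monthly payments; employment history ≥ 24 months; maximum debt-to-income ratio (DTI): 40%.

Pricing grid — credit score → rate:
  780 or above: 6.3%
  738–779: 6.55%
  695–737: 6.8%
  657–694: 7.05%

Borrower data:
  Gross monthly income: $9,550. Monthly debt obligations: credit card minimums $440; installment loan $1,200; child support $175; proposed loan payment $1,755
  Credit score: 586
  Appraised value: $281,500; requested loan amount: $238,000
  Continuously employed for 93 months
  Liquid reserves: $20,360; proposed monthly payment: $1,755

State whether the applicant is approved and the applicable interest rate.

Denied

Credit score 586 < 657 (below minimum)
Employment 93 ≥ 24 months
Total monthly debts = (440 + 1,200 + 175 + 1,755) = 3,570. DTI: 3,570 ÷ 9,550 = 37.4%, within the 40% cap
Liquid reserves cover 20,360/1,755 = 11.6 months — ≥ 2 required
Loan-to-value = 238,000/281,500 = 84.5% — pass (95% max)
Not all requirements met → denied.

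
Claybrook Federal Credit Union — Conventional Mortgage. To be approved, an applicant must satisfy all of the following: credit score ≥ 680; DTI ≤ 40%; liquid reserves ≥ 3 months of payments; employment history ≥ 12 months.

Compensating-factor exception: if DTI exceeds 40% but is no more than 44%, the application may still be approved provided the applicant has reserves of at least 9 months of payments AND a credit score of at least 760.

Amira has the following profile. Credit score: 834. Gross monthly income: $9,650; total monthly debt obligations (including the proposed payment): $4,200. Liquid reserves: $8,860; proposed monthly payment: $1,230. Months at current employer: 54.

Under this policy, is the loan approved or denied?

Credit score 834 ≥ 680 (meets base)
DTI = 4,200/9,650 = 43.5% > 40% — standard DTI limit exceeded.
Reserves: 8,860 ÷ 1,230 = 7.2 months (meets 3-month minimum)
Employment 54 ≥ 12 months
DTI 43.5% is within the 40%–44% exception band; checking compensating factors.
Reserves 7.2 < 9 months; credit score 834 ≥ 760.
Compensating-factor requirement not fully met.

Denied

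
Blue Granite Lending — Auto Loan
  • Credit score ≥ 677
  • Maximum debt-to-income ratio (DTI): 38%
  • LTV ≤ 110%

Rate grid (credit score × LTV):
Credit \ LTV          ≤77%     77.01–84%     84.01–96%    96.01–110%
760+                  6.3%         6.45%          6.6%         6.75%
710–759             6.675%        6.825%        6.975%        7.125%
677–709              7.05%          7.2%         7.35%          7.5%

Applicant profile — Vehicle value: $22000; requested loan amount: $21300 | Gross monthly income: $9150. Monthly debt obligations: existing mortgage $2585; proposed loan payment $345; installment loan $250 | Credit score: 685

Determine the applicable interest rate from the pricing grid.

7.5%

Credit score 685 ≥ 677; Total monthly debts = (2,585 + 345 + 250) = 3,180. Debt-to-income = 3,180/9,150 = 34.8% — meets 38% limit
Loan-to-value = 21,300/22,000 = 96.8% — pass (110% max)
Score 685 is in the 677–709 band; LTV 96.8% is in the 96.01–110% band → 7.5%.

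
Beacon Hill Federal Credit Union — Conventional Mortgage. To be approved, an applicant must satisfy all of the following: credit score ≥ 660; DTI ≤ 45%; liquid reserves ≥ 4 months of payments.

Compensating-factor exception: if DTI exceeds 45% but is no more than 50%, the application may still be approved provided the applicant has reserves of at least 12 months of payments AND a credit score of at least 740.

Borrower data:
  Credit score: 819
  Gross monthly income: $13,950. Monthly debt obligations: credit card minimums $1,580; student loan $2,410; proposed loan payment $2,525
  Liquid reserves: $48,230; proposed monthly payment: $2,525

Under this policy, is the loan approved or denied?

Approved

Credit score 819 ≥ 660 (meets base)
Total debts = (1,580 + 2,410 + 2,525) = 6,515. DTI: 6,515 ÷ 13,950 = 46.7%, over the 45% base limit.
Reserves: 48,230 ÷ 2,525 = 19.1 months (meets 4-month minimum)
DTI 46.7% is within the 45%–50% exception band; checking compensating factors.
Override check — reserves: 19.1 mo (ok); score: 819 (ok).
Both override conditions satisfied; DTI exception granted.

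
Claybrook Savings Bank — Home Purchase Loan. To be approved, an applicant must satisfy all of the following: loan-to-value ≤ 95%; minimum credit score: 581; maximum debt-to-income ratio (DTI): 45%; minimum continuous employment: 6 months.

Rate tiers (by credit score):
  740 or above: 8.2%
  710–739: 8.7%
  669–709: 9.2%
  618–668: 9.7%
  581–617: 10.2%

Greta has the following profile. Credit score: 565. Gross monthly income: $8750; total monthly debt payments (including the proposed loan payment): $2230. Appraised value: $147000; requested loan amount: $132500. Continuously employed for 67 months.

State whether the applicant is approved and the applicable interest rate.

Denied

Credit score 565 < 581 (below minimum)
Debt-to-income = 2,230/8,750 = 25.5% — meets 45% limit
Employment 67 ≥ 6 months
LTV = 132,500/147,000 = 90.1% ≤ 95%
Not all requirements met → denied.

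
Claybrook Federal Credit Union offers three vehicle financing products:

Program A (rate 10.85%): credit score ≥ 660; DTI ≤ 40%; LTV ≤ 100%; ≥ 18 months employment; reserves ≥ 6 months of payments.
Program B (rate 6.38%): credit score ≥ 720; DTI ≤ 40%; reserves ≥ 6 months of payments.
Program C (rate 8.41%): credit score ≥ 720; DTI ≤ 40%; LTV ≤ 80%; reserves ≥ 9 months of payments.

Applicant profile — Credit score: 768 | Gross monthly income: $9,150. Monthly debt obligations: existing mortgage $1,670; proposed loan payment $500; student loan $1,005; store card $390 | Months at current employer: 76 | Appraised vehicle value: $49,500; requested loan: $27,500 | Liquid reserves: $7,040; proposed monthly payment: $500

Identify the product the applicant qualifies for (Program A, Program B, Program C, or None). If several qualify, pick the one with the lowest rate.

Program B

Total debts = (1,670 + 500 + 1,005 + 390) = 3,565; DTI = 3,565/9,150 = 39%.
LTV = 27,500/49,500 = 55.6%.
Reserves = 7,040/500 = 14.1 months.
Program A: score 768 ≥ 660; DTI 39% ≤ 40%; LTV 55.6% ≤ 100%; employment 76 ≥ 18 mo; reserves 14.1 ≥ 6 mo → qualifies.
Program B: score 768 ≥ 720; DTI 39% ≤ 40%; reserves 14.1 ≥ 6 mo → qualifies.
Program C: score 768 ≥ 720; DTI 39% ≤ 40%; LTV 55.6% ≤ 80%; reserves 14.1 ≥ 9 mo → qualifies.
Qualifying: Program A, Program B, Program C. Lowest rate is 6.38% → Program B.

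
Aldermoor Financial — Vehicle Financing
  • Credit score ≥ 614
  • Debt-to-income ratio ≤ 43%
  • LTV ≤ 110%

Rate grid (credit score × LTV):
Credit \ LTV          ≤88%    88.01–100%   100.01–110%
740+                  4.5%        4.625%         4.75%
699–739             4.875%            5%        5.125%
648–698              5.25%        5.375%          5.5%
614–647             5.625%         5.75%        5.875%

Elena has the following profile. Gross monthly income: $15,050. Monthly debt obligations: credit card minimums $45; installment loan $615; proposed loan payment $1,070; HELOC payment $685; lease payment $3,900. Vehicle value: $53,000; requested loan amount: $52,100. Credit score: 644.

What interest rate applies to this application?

5.75%

Credit score 644 ≥ 614; Total monthly debts = (45 + 615 + 1,070 + 685 + 3,900) = 6,315. DTI = 6,315/15,050 = 42% ≤ 43%
LTV = 52,100/53,000 = 98.3% ≤ 110%
Credit 644 → row 614–647; LTV 98.3% → column 88.01–100%. Grid cell → 5.75%.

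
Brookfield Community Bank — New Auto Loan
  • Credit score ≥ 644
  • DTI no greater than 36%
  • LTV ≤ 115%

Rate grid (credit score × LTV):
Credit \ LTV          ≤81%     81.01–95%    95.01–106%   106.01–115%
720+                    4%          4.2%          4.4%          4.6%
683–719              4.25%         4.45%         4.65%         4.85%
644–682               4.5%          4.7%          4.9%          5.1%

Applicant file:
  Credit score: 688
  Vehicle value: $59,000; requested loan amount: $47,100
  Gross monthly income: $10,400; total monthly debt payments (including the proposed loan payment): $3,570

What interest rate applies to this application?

4.25%

Credit score 688 ≥ 644; DTI: 3,570 ÷ 10,400 = 34.3%, within the 36% cap
Loan-to-value = 47,100/59,000 = 79.8% — pass (115% max)
Credit 688 → row 683–719; LTV 79.8% → column ≤81%. Grid cell → 4.25%.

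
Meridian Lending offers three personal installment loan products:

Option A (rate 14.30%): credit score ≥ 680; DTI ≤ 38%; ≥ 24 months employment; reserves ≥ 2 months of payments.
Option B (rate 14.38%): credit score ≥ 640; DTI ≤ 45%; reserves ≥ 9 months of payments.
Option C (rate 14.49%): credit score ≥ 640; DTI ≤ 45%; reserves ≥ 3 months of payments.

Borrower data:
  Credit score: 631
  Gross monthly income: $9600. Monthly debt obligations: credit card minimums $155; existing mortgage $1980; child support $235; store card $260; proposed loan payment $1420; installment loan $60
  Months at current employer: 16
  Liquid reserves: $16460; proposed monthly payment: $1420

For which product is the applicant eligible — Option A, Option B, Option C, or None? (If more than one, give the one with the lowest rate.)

None

Total debts = (155 + 1,980 + 235 + 260 + 1,420 + 60) = 4,110; DTI = 4,110/9,600 = 42.8%.
Reserves = 16,460/1,420 = 11.6 months.
Option A: score 631 < 680; DTI 42.8% > 38%; employment 16 < 24 mo; reserves 11.6 ≥ 2 mo → does not qualify.
Option B: score 631 < 640; DTI 42.8% ≤ 45%; reserves 11.6 ≥ 9 mo → does not qualify.
Option C: score 631 < 640; DTI 42.8% ≤ 45%; reserves 11.6 ≥ 3 mo → does not qualify.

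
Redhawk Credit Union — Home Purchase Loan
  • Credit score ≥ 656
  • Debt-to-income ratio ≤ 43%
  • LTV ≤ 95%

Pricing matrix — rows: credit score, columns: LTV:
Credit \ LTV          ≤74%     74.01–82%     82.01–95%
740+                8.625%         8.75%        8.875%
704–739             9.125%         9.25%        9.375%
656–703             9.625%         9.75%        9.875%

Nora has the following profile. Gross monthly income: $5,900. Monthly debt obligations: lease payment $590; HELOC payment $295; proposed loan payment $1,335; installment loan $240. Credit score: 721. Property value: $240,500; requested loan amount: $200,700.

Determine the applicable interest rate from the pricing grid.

9.375%

Credit score 721 ≥ 656; Total monthly debts = (590 + 295 + 1,335 + 240) = 2,460. Debt-to-income = 2,460/5,900 = 41.7% — meets 43% limit
Loan-to-value = 200,700/240,500 = 83.5% — pass (95% max)
Score 721 is in the 704–739 band; LTV 83.5% is in the 82.01–95% band → 9.375%.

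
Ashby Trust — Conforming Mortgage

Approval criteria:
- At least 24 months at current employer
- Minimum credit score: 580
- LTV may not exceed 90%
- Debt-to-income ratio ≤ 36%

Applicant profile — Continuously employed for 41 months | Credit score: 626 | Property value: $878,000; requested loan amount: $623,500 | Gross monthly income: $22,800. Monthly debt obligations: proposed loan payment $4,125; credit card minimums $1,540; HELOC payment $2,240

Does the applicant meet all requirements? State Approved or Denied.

Employment 41 ≥ 24 months
Credit score 626 ≥ 580 (meets)
Loan-to-value = 623,500/878,000 = 71% — pass (90% max)
Total monthly debts = (4,125 + 1,540 + 2,240) = 7,905. Debt-to-income = 7,905/22,800 = 34.7% — meets 36% limit
All criteria satisfied.

Approved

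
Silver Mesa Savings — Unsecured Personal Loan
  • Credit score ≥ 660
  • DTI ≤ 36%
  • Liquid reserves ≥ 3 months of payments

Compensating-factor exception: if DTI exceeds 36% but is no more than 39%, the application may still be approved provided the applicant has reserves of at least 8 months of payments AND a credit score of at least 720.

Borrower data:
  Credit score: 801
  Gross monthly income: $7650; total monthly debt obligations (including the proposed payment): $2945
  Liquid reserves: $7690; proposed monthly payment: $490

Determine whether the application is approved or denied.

Credit score 801 ≥ 660 (meets base)
DTI = 2,945/7,650 = 38.5% > 36% — standard DTI limit exceeded.
Liquid reserves cover 7,690/490 = 15.7 months — ≥ 3 required
DTI 38.5% is within the 36%–39% exception band; checking compensating factors.
Reserves 15.7 ≥ 8 months; credit score 801 ≥ 720.
Both override conditions satisfied; DTI exception granted.

Approved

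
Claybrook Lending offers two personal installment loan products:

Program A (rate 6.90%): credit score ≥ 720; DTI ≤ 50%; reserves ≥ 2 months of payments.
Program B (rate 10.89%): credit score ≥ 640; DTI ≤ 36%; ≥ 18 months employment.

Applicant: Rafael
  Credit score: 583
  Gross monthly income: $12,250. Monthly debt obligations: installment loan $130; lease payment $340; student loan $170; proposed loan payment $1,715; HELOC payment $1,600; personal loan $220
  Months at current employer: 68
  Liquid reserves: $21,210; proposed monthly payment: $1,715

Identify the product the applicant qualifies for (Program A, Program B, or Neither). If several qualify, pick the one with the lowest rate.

Neither

Total debts = (130 + 340 + 170 + 1,715 + 1,600 + 220) = 4,175; DTI = 4,175/12,250 = 34.1%.
Reserves = 21,210/1,715 = 12.4 months.
Program A: score 583 < 720; DTI 34.1% ≤ 50%; reserves 12.4 ≥ 2 mo → does not qualify.
Program B: score 583 < 640; DTI 34.1% ≤ 36%; employment 68 ≥ 18 mo → does not qualify.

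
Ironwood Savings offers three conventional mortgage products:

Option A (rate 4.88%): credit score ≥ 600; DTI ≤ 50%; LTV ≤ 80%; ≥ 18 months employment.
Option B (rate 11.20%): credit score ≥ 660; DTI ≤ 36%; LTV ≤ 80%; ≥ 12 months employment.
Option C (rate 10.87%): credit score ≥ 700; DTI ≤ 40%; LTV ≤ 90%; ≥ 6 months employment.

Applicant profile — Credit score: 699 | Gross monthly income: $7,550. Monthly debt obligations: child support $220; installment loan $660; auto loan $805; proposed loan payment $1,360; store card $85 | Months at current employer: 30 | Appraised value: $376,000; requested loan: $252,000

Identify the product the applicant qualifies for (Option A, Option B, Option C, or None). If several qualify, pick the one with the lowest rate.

Option A

Total debts = (220 + 660 + 805 + 1,360 + 85) = 3,130; DTI = 3,130/7,550 = 41.5%.
LTV = 252,000/376,000 = 67%.
Option A: score 699 ≥ 600; DTI 41.5% ≤ 50%; LTV 67% ≤ 80%; employment 30 ≥ 18 mo → qualifies.
Option B: score 699 ≥ 660; DTI 41.5% > 36%; LTV 67% ≤ 80%; employment 30 ≥ 12 mo → does not qualify.
Option C: score 699 < 700; DTI 41.5% > 40%; LTV 67% ≤ 90%; employment 30 ≥ 6 mo → does not qualify.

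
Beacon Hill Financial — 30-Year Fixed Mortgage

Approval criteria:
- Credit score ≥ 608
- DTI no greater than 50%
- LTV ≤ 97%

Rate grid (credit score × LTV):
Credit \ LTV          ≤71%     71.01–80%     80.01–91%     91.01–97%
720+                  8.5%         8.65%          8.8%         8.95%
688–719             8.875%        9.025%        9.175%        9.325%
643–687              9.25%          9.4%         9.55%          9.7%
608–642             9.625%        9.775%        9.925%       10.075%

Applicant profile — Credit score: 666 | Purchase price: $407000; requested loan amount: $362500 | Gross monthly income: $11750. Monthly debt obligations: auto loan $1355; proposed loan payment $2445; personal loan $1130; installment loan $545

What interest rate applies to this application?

Credit score 666 ≥ 608; Total monthly debts = (1,355 + 2,445 + 1,130 + 545) = 5,475. DTI = 5,475/11,750 = 46.6% ≤ 50%
LTV: 362,500 ÷ 407,000 = 89.1%, within 97% cap
Row: 666 falls in 643–687. Column: 89.1% falls in 80.01–91%. Rate = 9.55%.

9.55%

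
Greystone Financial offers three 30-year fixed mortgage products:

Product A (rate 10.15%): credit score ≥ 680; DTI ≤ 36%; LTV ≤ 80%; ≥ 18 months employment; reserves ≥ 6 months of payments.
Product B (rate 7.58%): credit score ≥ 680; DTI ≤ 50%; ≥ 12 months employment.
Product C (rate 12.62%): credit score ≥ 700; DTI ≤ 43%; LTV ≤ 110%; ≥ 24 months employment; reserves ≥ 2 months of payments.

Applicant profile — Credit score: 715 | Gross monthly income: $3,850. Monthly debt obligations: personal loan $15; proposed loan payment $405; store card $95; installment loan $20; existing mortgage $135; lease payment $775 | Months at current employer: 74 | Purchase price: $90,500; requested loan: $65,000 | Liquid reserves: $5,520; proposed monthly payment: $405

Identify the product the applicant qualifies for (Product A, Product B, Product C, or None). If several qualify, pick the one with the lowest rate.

Product B

Total debts = (15 + 405 + 95 + 20 + 135 + 775) = 1,445; DTI = 1,445/3,850 = 37.5%.
LTV = 65,000/90,500 = 71.8%.
Reserves = 5,520/405 = 13.6 months.
Product A: score 715 ≥ 680; DTI 37.5% > 36%; LTV 71.8% ≤ 80%; employment 74 ≥ 18 mo; reserves 13.6 ≥ 6 mo → does not qualify.
Product B: score 715 ≥ 680; DTI 37.5% ≤ 50%; employment 74 ≥ 12 mo → qualifies.
Product C: score 715 ≥ 700; DTI 37.5% ≤ 43%; LTV 71.8% ≤ 110%; employment 74 ≥ 24 mo; reserves 13.6 ≥ 2 mo → qualifies.
Qualifying: Product B, Product C. Lowest rate is 7.58% → Product B.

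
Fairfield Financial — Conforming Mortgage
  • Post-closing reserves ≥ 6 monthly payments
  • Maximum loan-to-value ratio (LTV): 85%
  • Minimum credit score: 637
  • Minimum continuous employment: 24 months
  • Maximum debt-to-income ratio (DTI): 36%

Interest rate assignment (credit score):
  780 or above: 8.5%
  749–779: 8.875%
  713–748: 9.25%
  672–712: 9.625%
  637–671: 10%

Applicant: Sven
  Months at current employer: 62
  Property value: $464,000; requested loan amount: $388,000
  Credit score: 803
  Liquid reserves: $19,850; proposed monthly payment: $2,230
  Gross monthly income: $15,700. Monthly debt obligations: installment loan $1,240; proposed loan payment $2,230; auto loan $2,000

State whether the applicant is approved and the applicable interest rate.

Approved at 8.5%

Credit score 803 ≥ 637 (meets minimum)
Employment 62 ≥ 24 months
Total monthly debts = (1,240 + 2,230 + 2,000) = 5,470. Debt-to-income = 5,470/15,700 = 34.8% — meets 36% limit
Liquid reserves cover 19,850/2,230 = 8.9 months — ≥ 6 required
LTV: 388,000 ÷ 464,000 = 83.6%, within 85% cap
All requirements met. Score 803 falls in the 780 or above tier → 8.5%.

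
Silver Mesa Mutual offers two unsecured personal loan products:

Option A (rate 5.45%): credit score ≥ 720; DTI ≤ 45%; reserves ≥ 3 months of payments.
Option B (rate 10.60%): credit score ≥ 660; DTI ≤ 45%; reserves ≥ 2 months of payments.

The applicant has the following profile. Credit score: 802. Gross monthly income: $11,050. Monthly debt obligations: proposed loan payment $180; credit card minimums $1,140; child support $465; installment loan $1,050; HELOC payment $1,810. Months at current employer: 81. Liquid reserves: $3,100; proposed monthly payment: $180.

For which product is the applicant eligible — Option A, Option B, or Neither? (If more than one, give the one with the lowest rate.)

Option A

Total debts = (180 + 1,140 + 465 + 1,050 + 1,810) = 4,645; DTI = 4,645/11,050 = 42%.
Reserves = 3,100/180 = 17.2 months.
Option A: score 802 ≥ 720; DTI 42% ≤ 45%; reserves 17.2 ≥ 3 mo → qualifies.
Option B: score 802 ≥ 660; DTI 42% ≤ 45%; reserves 17.2 ≥ 2 mo → qualifies.
Qualifying: Option A, Option B. Lowest rate is 5.45% → Option A.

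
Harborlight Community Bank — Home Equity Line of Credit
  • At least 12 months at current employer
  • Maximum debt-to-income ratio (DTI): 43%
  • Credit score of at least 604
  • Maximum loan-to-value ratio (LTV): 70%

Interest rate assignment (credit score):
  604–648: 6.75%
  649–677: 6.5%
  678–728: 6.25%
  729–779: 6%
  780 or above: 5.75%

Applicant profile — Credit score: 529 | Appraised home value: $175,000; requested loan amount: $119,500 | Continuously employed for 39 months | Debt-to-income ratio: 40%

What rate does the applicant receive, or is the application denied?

Denied

Credit score 529 < 604 (below minimum)
DTI 40% is within the 43% limit
Employment 39 ≥ 12 months
LTV: 119,500 ÷ 175,000 = 68.3%, within 70% cap
Not all requirements met → denied.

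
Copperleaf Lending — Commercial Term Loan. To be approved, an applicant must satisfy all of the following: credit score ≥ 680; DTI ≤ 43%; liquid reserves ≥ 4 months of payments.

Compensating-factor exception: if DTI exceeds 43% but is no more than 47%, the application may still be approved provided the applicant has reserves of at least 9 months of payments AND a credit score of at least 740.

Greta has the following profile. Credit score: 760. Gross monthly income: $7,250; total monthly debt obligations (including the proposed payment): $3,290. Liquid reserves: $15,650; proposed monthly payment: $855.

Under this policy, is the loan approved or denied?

Credit score 760 ≥ 680 (meets base)
DTI = 3,290/7,250 = 45.4% > 43% — standard DTI limit exceeded.
Liquid reserves cover 15,650/855 = 18.3 months — ≥ 4 required
DTI 45.4% is within the 43%–47% exception band; checking compensating factors.
Override check — reserves: 18.3 mo (ok); score: 760 (ok).
Both compensating conditions met → exception applies.

Approved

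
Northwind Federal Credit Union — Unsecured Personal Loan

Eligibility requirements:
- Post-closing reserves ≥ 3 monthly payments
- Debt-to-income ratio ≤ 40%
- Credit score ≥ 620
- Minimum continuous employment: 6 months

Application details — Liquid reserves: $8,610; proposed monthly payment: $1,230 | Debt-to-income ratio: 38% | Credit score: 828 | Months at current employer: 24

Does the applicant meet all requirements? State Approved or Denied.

Approved

Reserves: 8,610 ÷ 1,230 = 7.0 months (meets 3-month minimum)
DTI 38% is within the 40% limit
Credit score 828 ≥ 620 (meets)
Employment 24 ≥ 6 months
All criteria satisfied.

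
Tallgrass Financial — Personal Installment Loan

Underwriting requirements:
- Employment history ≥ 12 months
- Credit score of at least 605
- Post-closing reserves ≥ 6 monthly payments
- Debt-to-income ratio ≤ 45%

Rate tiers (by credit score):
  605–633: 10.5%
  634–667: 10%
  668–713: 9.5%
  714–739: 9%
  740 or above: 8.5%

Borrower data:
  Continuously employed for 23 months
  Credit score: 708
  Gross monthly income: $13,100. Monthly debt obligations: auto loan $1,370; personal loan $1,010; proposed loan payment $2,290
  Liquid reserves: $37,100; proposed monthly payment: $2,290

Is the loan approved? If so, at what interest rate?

Credit score 708 ≥ 605 (meets minimum)
Employment 23 ≥ 12 months
Total monthly debts = (1,370 + 1,010 + 2,290) = 4,670. DTI: 4,670 ÷ 13,100 = 35.6%, within the 45% cap
Reserves = 37,100/2,290 = 16.2 months ≥ 6
All requirements met. Score 708 falls in the 668–713 tier → 9.5%.

Approved at 9.5%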